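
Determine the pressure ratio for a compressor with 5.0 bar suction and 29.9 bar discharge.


PR = P_high / P_low
PR = 29.9 / 5.0
PR = 5.98

5.98


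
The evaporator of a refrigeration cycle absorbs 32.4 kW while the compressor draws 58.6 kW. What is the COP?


COP = Q_evap / W
COP = 32.4 / 58.6
COP = 0.553

0.553


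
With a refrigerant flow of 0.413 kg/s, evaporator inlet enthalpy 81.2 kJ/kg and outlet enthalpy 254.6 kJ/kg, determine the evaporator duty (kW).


dh = 254.6 - 81.2 = 173.4 kJ/kg
Q_evap = m_dot * dh = 0.413 * 173.4
Q_evap = 71.61 kW

71.61


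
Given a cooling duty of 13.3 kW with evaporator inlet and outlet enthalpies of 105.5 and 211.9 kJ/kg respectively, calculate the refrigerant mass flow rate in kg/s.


dh = 211.9 - 105.5 = 106.4 kJ/kg
m_dot = Q / dh = 13.3 / 106.4 = 0.125 kg/s

0.125


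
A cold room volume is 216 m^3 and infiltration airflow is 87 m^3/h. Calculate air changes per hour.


ACH = flow / volume
ACH = 87 / 216
ACH = 0.403

0.403


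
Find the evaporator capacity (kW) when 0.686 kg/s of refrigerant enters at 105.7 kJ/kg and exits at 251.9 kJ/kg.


dh = 251.9 - 105.7 = 146.2 kJ/kg
Q_evap = m_dot * dh = 0.686 * 146.2
Q_evap = 100.29 kW

100.29


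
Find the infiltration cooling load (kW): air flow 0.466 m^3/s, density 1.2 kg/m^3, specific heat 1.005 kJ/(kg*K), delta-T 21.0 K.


Q = V_dot * rho * cp * dT
Q = 0.466 * 1.2 * 1.005 * 21.0
Q = 11.802 kW

11.802


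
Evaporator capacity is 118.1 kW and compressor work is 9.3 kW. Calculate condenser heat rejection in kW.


Q_cond = Q_evap + W
Q_cond = 118.1 + 9.3
Q_cond = 127.4 kW

127.4


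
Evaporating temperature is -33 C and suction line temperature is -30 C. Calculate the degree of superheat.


Superheat = T_suction - T_evap
Superheat = -30 - (-33)
Superheat = 3 K

3


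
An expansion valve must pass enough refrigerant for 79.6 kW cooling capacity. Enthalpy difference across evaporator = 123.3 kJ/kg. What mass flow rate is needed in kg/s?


m_dot = Q / dh
m_dot = 79.6 / 123.3
m_dot = 0.6456 kg/s

0.6456


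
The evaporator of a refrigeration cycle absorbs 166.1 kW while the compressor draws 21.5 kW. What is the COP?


COP = Q_evap / W
COP = 166.1 / 21.5
COP = 7.726

7.726


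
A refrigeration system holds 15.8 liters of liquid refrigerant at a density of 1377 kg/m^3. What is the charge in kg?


Charge = V * rho / 1000
Charge = 15.8 * 1377 / 1000
Charge = 21.76 kg

21.76


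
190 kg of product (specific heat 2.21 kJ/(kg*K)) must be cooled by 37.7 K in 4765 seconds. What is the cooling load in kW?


Q = m * cp * dT / t
Q = 190 * 2.21 * 37.7 / 4765
Q = 3.322 kW

3.322


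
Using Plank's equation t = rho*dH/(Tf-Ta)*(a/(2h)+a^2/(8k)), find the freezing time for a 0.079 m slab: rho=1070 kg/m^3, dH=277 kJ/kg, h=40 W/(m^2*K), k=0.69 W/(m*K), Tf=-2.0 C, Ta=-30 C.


dT = -2.0 - (-30) = 28.0 K
term1 = a/(2h) = 0.079/(2*40) = 0.0009875
term2 = a^2/(8k) = 0.079^2/(8*0.69) = 0.001130615942
t = rho*dH*1000/dT * (term1 + term2)
t = 1070*277*1000/28.0 * (0.0009875 + 0.001130615942)
t = 22421 s

22421


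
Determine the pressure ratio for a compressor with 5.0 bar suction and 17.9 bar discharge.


PR = P_high / P_low
PR = 17.9 / 5.0
PR = 3.58

3.58


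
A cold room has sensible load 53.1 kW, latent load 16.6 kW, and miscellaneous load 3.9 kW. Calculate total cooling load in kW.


Q_total = Q_s + Q_l + Q_misc
Q_total = 53.1 + 16.6 + 3.9
Q_total = 73.6 kW

73.6


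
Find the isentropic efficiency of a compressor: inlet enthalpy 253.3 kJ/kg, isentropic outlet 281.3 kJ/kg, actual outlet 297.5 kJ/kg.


dh_ideal = 281.3 - 253.3 = 28.0 kJ/kg
dh_actual = 297.5 - 253.3 = 44.2 kJ/kg
eta_s = dh_ideal / dh_actual = 28.0 / 44.2
eta_s = 0.6335

0.6335


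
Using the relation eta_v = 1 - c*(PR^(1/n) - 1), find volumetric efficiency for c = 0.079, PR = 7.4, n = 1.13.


PR^(1/n) = 7.4^(1/1.13) = 5.87802746
eta_v = 1 - 0.079 * (5.87802746 - 1)
eta_v = 0.6146

0.6146


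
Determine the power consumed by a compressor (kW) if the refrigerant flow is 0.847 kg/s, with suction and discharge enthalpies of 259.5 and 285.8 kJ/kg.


dh = 285.8 - 259.5 = 26.3 kJ/kg
W = m_dot * dh = 0.847 * 26.3 = 22.28 kW

22.28


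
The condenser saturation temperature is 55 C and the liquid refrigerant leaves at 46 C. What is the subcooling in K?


Subcooling = T_cond - T_liquid
Subcooling = 55 - 46
Subcooling = 9 K

9


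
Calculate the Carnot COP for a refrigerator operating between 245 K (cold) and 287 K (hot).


dT = 287 - 245 = 42 K
COP_carnot = T_cold / dT = 245 / 42
COP_carnot = 5.833

5.833


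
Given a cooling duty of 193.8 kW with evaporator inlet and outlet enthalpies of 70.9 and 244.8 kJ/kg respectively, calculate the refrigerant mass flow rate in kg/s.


dh = 244.8 - 70.9 = 173.9 kJ/kg
m_dot = Q / dh = 193.8 / 173.9 = 1.1144 kg/s

1.1144


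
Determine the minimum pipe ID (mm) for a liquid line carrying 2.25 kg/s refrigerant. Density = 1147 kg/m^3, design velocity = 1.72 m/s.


A = m_dot / (rho * v) = 2.25 / (1147 * 1.72) = 0.001140487825 m^2
d = sqrt(4*A/pi) * 1000
d = 38.1 mm

38.1


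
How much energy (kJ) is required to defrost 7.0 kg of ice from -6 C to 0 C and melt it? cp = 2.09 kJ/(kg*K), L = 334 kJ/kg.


Sensible heat = cp * dT = 2.09 * 6 = 12.54 kJ/kg
Total per kg = 12.54 + 334 = 346.54 kJ/kg
Q = m * total = 7.0 * 346.54
Q = 2425.8 kJ

2425.8


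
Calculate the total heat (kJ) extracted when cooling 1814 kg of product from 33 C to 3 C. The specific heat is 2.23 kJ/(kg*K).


dT = 33 - (3) = 30 K
Q = m * cp * dT = 1814 * 2.23 * 30
Q = 121357 kJ

121357


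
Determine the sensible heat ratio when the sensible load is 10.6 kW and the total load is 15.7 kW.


SHR = Q_sensible / Q_total
SHR = 10.6 / 15.7
SHR = 0.675

0.675


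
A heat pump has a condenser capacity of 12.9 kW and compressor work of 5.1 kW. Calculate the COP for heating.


COP_hp = Q_cond / W
COP_hp = 12.9 / 5.1
COP_hp = 2.529

2.529


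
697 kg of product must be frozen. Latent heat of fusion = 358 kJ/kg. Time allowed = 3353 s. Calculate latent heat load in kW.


Q_lat = m * h_fg / t
Q_lat = 697 * 358 / 3353
Q_lat = 74.42 kW

74.42


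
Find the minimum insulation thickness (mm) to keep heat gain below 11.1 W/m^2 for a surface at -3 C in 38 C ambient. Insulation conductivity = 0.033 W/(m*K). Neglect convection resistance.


dT = 38 - (-3) = 41 K
thickness = k * dT / q_max * 1000
thickness = 0.033 * 41 / 11.1 * 1000
thickness = 121.9 mm

121.9


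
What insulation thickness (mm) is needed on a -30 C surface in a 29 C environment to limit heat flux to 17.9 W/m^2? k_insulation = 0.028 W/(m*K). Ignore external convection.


dT = 29 - (-30) = 59 K
thickness = k * dT / q_max * 1000
thickness = 0.028 * 59 / 17.9 * 1000
thickness = 92.3 mm

92.3


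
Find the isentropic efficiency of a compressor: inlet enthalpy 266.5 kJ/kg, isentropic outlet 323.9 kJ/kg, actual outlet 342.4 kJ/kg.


dh_ideal = 323.9 - 266.5 = 57.4 kJ/kg
dh_actual = 342.4 - 266.5 = 75.9 kJ/kg
eta_s = dh_ideal / dh_actual = 57.4 / 75.9
eta_s = 0.7563

0.7563


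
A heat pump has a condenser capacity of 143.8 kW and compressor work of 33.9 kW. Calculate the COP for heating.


COP_hp = Q_cond / W
COP_hp = 143.8 / 33.9
COP_hp = 4.242

4.242


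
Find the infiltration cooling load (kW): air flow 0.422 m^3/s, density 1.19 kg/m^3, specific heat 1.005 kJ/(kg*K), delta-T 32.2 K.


Q = V_dot * rho * cp * dT
Q = 0.422 * 1.19 * 1.005 * 32.2
Q = 16.251 kW

16.251


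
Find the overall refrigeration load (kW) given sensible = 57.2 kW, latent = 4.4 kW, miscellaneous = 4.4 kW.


Q_total = Q_s + Q_l + Q_misc
Q_total = 57.2 + 4.4 + 4.4
Q_total = 66.0 kW

66.0


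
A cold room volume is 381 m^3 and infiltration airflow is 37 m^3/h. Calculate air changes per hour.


ACH = flow / volume
ACH = 37 / 381
ACH = 0.097

0.097


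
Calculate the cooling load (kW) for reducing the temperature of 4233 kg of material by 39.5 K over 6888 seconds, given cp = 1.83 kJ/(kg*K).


Q = m * cp * dT / t
Q = 4233 * 1.83 * 39.5 / 6888
Q = 44.423 kW

44.423


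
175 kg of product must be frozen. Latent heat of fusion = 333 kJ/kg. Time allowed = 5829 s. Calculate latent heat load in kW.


Q_lat = m * h_fg / t
Q_lat = 175 * 333 / 5829
Q_lat = 10.0 kW

10.0


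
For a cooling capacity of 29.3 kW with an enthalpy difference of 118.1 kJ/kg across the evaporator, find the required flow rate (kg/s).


m_dot = Q / dh
m_dot = 29.3 / 118.1
m_dot = 0.2481 kg/s

0.2481


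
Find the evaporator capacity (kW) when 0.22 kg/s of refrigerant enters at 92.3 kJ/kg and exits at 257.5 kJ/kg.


dh = 257.5 - 92.3 = 165.2 kJ/kg
Q_evap = m_dot * dh = 0.22 * 165.2
Q_evap = 36.34 kW

36.34


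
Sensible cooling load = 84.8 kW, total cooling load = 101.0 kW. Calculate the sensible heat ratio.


SHR = Q_sensible / Q_total
SHR = 84.8 / 101.0
SHR = 0.84

0.84


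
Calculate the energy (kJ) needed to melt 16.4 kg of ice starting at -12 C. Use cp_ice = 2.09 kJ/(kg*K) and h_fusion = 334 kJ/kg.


Sensible heat = cp * dT = 2.09 * 12 = 25.08 kJ/kg
Total per kg = 25.08 + 334 = 359.08 kJ/kg
Q = m * total = 16.4 * 359.08
Q = 5888.9 kJ

5888.9


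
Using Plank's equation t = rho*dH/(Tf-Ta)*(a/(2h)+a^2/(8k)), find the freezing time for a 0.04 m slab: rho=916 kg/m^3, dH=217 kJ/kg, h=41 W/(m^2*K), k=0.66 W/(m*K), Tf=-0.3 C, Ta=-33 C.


dT = -0.3 - (-33) = 32.7 K
term1 = a/(2h) = 0.04/(2*41) = 0.000487804878
term2 = a^2/(8k) = 0.04^2/(8*0.66) = 0.000303030303
t = rho*dH*1000/dT * (term1 + term2)
t = 916*217*1000/32.7 * (0.000487804878 + 0.000303030303)
t = 4807 s

4807


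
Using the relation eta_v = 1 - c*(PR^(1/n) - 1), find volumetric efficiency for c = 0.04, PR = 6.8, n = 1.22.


PR^(1/n) = 6.8^(1/1.22) = 4.81265084
eta_v = 1 - 0.04 * (4.81265084 - 1)
eta_v = 0.8475

0.8475


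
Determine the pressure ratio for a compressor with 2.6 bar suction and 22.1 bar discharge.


PR = P_high / P_low
PR = 22.1 / 2.6
PR = 8.5

8.5


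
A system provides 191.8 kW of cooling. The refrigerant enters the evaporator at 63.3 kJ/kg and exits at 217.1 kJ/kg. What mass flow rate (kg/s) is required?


dh = 217.1 - 63.3 = 153.8 kJ/kg
m_dot = Q / dh = 191.8 / 153.8 = 1.2471 kg/s

1.2471


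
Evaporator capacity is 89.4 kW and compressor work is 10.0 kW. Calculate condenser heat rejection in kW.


Q_cond = Q_evap + W
Q_cond = 89.4 + 10.0
Q_cond = 99.4 kW

99.4


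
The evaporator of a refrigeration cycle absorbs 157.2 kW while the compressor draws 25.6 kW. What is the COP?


COP = Q_evap / W
COP = 157.2 / 25.6
COP = 6.141

6.141


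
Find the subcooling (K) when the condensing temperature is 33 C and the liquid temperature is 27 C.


Subcooling = T_cond - T_liquid
Subcooling = 33 - 27
Subcooling = 6 K

6


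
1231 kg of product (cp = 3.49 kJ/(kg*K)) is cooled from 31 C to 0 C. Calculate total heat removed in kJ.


dT = 31 - (0) = 31 K
Q = m * cp * dT = 1231 * 3.49 * 31
Q = 133182 kJ

133182


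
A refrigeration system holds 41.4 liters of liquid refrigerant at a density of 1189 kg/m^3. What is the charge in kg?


Charge = V * rho / 1000
Charge = 41.4 * 1189 / 1000
Charge = 49.22 kg

49.22


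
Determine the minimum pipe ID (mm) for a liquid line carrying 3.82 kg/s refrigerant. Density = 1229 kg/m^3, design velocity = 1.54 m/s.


A = m_dot / (rho * v) = 3.82 / (1229 * 1.54) = 0.002018323418 m^2
d = sqrt(4*A/pi) * 1000
d = 50.7 mm

50.7


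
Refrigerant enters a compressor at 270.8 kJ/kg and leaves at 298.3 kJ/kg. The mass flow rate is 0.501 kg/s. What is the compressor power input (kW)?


dh = 298.3 - 270.8 = 27.5 kJ/kg
W = m_dot * dh = 0.501 * 27.5 = 13.78 kW

13.78


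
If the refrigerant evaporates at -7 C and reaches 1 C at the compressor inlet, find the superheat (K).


Superheat = T_suction - T_evap
Superheat = 1 - (-7)
Superheat = 8 K

8


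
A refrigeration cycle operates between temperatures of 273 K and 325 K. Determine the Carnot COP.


dT = 325 - 273 = 52 K
COP_carnot = T_cold / dT = 273 / 52
COP_carnot = 5.25

5.25


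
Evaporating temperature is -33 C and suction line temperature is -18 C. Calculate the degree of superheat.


Superheat = T_suction - T_evap
Superheat = -18 - (-33)
Superheat = 15 K

15


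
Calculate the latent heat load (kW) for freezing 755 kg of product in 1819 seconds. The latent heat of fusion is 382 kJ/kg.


Q_lat = m * h_fg / t
Q_lat = 755 * 382 / 1819
Q_lat = 158.55 kW

158.55


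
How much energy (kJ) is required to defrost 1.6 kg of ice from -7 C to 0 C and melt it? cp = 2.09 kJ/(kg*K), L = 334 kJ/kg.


Sensible heat = cp * dT = 2.09 * 7 = 14.63 kJ/kg
Total per kg = 14.63 + 334 = 348.63 kJ/kg
Q = m * total = 1.6 * 348.63
Q = 557.8 kJ

557.8


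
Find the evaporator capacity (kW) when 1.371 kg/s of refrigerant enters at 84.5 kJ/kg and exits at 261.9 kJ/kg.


dh = 261.9 - 84.5 = 177.4 kJ/kg
Q_evap = m_dot * dh = 1.371 * 177.4
Q_evap = 243.22 kW

243.22


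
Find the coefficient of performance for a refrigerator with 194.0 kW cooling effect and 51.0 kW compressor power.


COP = Q_evap / W
COP = 194.0 / 51.0
COP = 3.804

3.804


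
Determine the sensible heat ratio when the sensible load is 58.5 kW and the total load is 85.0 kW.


SHR = Q_sensible / Q_total
SHR = 58.5 / 85.0
SHR = 0.688

0.688


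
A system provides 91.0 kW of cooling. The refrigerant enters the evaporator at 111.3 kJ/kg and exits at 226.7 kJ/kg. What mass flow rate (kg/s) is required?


dh = 226.7 - 111.3 = 115.4 kJ/kg
m_dot = Q / dh = 91.0 / 115.4 = 0.7886 kg/s

0.7886


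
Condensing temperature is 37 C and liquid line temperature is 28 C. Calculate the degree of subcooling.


Subcooling = T_cond - T_liquid
Subcooling = 37 - 28
Subcooling = 9 K

9


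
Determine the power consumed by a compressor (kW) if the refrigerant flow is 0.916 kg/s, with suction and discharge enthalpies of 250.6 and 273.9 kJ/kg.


dh = 273.9 - 250.6 = 23.3 kJ/kg
W = m_dot * dh = 0.916 * 23.3 = 21.34 kW

21.34


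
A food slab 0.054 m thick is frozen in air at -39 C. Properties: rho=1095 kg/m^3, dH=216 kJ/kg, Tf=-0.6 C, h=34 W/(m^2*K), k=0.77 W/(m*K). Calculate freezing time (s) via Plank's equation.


dT = -0.6 - (-39) = 38.4 K
term1 = a/(2h) = 0.054/(2*34) = 0.0007941176471
term2 = a^2/(8k) = 0.054^2/(8*0.77) = 0.0004733766234
t = rho*dH*1000/dT * (term1 + term2)
t = 1095*216*1000/38.4 * (0.0007941176471 + 0.0004733766234)
t = 7807 s

7807


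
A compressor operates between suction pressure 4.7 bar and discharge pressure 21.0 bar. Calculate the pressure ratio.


PR = P_high / P_low
PR = 21.0 / 4.7
PR = 4.468

4.468


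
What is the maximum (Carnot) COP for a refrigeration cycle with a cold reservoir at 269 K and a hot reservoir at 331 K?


dT = 331 - 269 = 62 K
COP_carnot = T_cold / dT = 269 / 62
COP_carnot = 4.339

4.339


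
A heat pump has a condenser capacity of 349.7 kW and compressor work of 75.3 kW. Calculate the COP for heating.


COP_hp = Q_cond / W
COP_hp = 349.7 / 75.3
COP_hp = 4.644

4.644


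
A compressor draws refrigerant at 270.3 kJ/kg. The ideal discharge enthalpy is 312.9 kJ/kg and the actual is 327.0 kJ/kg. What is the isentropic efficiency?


dh_ideal = 312.9 - 270.3 = 42.6 kJ/kg
dh_actual = 327.0 - 270.3 = 56.7 kJ/kg
eta_s = dh_ideal / dh_actual = 42.6 / 56.7
eta_s = 0.7513

0.7513


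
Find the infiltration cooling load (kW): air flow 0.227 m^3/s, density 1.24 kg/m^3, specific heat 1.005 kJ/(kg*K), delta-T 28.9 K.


Q = V_dot * rho * cp * dT
Q = 0.227 * 1.24 * 1.005 * 28.9
Q = 8.175 kW

8.175


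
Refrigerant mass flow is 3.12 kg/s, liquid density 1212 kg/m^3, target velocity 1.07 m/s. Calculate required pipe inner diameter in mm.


A = m_dot / (rho * v) = 3.12 / (1212 * 1.07) = 0.002405848061 m^2
d = sqrt(4*A/pi) * 1000
d = 55.3 mm

55.3


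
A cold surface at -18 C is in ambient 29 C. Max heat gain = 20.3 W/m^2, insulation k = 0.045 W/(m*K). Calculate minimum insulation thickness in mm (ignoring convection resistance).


dT = 29 - (-18) = 47 K
thickness = k * dT / q_max * 1000
thickness = 0.045 * 47 / 20.3 * 1000
thickness = 104.2 mm

104.2


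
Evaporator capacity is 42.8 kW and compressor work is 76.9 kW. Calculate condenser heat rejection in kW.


Q_cond = Q_evap + W
Q_cond = 42.8 + 76.9
Q_cond = 119.7 kW

119.7


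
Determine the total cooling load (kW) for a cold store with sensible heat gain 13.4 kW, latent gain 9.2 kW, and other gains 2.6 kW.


Q_total = Q_s + Q_l + Q_misc
Q_total = 13.4 + 9.2 + 2.6
Q_total = 25.2 kW

25.2


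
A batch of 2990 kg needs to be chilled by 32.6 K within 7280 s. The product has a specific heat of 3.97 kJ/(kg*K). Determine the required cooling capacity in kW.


Q = m * cp * dT / t
Q = 2990 * 3.97 * 32.6 / 7280
Q = 53.155 kW

53.155


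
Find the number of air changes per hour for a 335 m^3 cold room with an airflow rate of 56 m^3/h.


ACH = flow / volume
ACH = 56 / 335
ACH = 0.167

0.167


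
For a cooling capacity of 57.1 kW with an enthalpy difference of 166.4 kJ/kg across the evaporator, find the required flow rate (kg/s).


m_dot = Q / dh
m_dot = 57.1 / 166.4
m_dot = 0.3431 kg/s

0.3431


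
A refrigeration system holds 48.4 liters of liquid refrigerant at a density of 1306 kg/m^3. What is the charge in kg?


Charge = V * rho / 1000
Charge = 48.4 * 1306 / 1000
Charge = 63.21 kg

63.21


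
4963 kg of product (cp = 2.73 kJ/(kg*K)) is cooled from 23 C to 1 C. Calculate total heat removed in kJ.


dT = 23 - (1) = 22 K
Q = m * cp * dT = 4963 * 2.73 * 22
Q = 298078 kJ

298078


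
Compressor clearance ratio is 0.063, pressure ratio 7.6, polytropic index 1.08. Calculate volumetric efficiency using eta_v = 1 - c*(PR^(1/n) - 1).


PR^(1/n) = 7.6^(1/1.08) = 6.53985533
eta_v = 1 - 0.063 * (6.53985533 - 1)
eta_v = 0.651

0.651


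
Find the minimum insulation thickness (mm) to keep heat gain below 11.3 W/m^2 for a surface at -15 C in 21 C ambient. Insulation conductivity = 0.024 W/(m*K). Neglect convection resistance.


dT = 21 - (-15) = 36 K
thickness = k * dT / q_max * 1000
thickness = 0.024 * 36 / 11.3 * 1000
thickness = 76.5 mm

76.5


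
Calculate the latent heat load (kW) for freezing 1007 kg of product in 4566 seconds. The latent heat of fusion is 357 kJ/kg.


Q_lat = m * h_fg / t
Q_lat = 1007 * 357 / 4566
Q_lat = 78.73 kW

78.73


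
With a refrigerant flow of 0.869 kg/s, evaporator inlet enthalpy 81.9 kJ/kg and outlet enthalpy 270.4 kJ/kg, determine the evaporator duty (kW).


dh = 270.4 - 81.9 = 188.5 kJ/kg
Q_evap = m_dot * dh = 0.869 * 188.5
Q_evap = 163.81 kW

163.81


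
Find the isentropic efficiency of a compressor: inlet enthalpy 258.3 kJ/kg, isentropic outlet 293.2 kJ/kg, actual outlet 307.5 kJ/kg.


dh_ideal = 293.2 - 258.3 = 34.9 kJ/kg
dh_actual = 307.5 - 258.3 = 49.2 kJ/kg
eta_s = dh_ideal / dh_actual = 34.9 / 49.2
eta_s = 0.7093

0.7093


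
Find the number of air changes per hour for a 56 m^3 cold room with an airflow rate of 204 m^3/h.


ACH = flow / volume
ACH = 204 / 56
ACH = 3.643

3.643


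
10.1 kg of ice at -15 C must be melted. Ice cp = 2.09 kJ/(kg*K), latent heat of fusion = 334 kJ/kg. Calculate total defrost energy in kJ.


Sensible heat = cp * dT = 2.09 * 15 = 31.35 kJ/kg
Total per kg = 31.35 + 334 = 365.35 kJ/kg
Q = m * total = 10.1 * 365.35
Q = 3690.0 kJ

3690.0


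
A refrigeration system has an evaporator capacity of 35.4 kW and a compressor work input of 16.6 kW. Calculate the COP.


COP = Q_evap / W
COP = 35.4 / 16.6
COP = 2.133

2.133


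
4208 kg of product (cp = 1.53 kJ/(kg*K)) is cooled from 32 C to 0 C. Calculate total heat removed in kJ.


dT = 32 - (0) = 32 K
Q = m * cp * dT = 4208 * 1.53 * 32
Q = 206024 kJ

206024


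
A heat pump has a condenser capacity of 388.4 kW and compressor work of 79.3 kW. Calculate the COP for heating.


COP_hp = Q_cond / W
COP_hp = 388.4 / 79.3
COP_hp = 4.898

4.898


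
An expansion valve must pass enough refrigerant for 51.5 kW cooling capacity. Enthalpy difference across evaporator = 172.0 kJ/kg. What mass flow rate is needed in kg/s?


m_dot = Q / dh
m_dot = 51.5 / 172.0
m_dot = 0.2994 kg/s

0.2994


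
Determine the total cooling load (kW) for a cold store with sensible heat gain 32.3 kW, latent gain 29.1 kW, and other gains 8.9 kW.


Q_total = Q_s + Q_l + Q_misc
Q_total = 32.3 + 29.1 + 8.9
Q_total = 70.3 kW

70.3


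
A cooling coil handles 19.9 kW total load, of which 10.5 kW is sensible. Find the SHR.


SHR = Q_sensible / Q_total
SHR = 10.5 / 19.9
SHR = 0.528

0.528


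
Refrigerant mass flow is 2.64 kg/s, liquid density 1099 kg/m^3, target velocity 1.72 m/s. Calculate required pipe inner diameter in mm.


A = m_dot / (rho * v) = 2.64 / (1099 * 1.72) = 0.00139661849 m^2
d = sqrt(4*A/pi) * 1000
d = 42.2 mm

42.2


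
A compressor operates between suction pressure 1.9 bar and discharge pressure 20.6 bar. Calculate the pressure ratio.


PR = P_high / P_low
PR = 20.6 / 1.9
PR = 10.842

10.842


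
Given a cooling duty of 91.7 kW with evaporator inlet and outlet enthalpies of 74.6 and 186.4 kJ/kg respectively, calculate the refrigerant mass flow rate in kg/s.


dh = 186.4 - 74.6 = 111.8 kJ/kg
m_dot = Q / dh = 91.7 / 111.8 = 0.8202 kg/s

0.8202


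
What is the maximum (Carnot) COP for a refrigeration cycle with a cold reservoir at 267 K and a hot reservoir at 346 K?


dT = 346 - 267 = 79 K
COP_carnot = T_cold / dT = 267 / 79
COP_carnot = 3.38

3.38


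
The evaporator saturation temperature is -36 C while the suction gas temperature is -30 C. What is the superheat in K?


Superheat = T_suction - T_evap
Superheat = -30 - (-36)
Superheat = 6 K

6


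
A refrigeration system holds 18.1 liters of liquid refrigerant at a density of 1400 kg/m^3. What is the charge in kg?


Charge = V * rho / 1000
Charge = 18.1 * 1400 / 1000
Charge = 25.34 kg

25.34


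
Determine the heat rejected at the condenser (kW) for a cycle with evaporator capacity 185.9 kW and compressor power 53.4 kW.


Q_cond = Q_evap + W
Q_cond = 185.9 + 53.4
Q_cond = 239.3 kW

239.3


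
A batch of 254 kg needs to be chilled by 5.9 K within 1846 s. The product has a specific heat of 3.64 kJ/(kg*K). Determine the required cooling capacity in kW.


Q = m * cp * dT / t
Q = 254 * 3.64 * 5.9 / 1846
Q = 2.955 kW

2.955


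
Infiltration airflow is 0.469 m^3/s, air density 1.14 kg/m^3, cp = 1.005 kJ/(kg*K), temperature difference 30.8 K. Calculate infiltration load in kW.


Q = V_dot * rho * cp * dT
Q = 0.469 * 1.14 * 1.005 * 30.8
Q = 16.55 kW

16.55


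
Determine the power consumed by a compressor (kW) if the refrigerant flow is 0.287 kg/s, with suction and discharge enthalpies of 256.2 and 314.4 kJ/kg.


dh = 314.4 - 256.2 = 58.2 kJ/kg
W = m_dot * dh = 0.287 * 58.2 = 16.7 kW

16.7


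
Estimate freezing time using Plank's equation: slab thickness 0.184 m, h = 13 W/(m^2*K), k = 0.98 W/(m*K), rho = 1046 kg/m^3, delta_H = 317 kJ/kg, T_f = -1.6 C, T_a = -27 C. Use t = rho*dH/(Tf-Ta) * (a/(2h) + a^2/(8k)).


dT = -1.6 - (-27) = 25.4 K
term1 = a/(2h) = 0.184/(2*13) = 0.007076923077
term2 = a^2/(8k) = 0.184^2/(8*0.98) = 0.004318367347
t = rho*dH*1000/dT * (term1 + term2)
t = 1046*317*1000/25.4 * (0.007076923077 + 0.004318367347)
t = 148759 s

148759


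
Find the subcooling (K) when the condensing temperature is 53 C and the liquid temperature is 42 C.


Subcooling = T_cond - T_liquid
Subcooling = 53 - 42
Subcooling = 11 K

11


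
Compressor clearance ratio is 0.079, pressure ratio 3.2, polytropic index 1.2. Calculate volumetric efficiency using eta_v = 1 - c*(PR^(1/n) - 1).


PR^(1/n) = 3.2^(1/1.2) = 2.63607836
eta_v = 1 - 0.079 * (2.63607836 - 1)
eta_v = 0.8707

0.8707


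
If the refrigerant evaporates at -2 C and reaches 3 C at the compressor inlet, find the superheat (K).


Superheat = T_suction - T_evap
Superheat = 3 - (-2)
Superheat = 5 K

5


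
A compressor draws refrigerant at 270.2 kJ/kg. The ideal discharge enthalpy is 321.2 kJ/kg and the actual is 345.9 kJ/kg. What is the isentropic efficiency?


dh_ideal = 321.2 - 270.2 = 51.0 kJ/kg
dh_actual = 345.9 - 270.2 = 75.7 kJ/kg
eta_s = dh_ideal / dh_actual = 51.0 / 75.7
eta_s = 0.6737

0.6737


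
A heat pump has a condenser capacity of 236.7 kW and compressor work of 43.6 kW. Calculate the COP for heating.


COP_hp = Q_cond / W
COP_hp = 236.7 / 43.6
COP_hp = 5.429

5.429


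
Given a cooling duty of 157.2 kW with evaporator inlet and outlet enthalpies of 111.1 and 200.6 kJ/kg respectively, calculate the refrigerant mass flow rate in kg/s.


dh = 200.6 - 111.1 = 89.5 kJ/kg
m_dot = Q / dh = 157.2 / 89.5 = 1.7564 kg/s

1.7564


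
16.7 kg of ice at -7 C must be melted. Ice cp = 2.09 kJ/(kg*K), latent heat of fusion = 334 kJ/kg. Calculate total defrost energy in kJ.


Sensible heat = cp * dT = 2.09 * 7 = 14.63 kJ/kg
Total per kg = 14.63 + 334 = 348.63 kJ/kg
Q = m * total = 16.7 * 348.63
Q = 5822.1 kJ

5822.1


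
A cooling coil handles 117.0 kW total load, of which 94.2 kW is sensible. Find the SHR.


SHR = Q_sensible / Q_total
SHR = 94.2 / 117.0
SHR = 0.805

0.805


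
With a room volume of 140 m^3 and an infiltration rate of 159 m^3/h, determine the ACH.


ACH = flow / volume
ACH = 159 / 140
ACH = 1.136

1.136


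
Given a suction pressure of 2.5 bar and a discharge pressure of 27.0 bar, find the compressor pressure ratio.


PR = P_high / P_low
PR = 27.0 / 2.5
PR = 10.8

10.8


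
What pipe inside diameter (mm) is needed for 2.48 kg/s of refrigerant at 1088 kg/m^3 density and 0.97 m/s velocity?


A = m_dot / (rho * v) = 2.48 / (1088 * 0.97) = 0.002349909036 m^2
d = sqrt(4*A/pi) * 1000
d = 54.7 mm

54.7


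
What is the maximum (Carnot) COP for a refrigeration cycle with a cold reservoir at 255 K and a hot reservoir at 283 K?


dT = 283 - 255 = 28 K
COP_carnot = T_cold / dT = 255 / 28
COP_carnot = 9.107

9.107


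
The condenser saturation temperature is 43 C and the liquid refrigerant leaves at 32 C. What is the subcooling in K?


Subcooling = T_cond - T_liquid
Subcooling = 43 - 32
Subcooling = 11 K

11


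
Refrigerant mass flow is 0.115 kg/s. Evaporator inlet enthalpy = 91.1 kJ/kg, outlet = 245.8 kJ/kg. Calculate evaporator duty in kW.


dh = 245.8 - 91.1 = 154.7 kJ/kg
Q_evap = m_dot * dh = 0.115 * 154.7
Q_evap = 17.79 kW

17.79


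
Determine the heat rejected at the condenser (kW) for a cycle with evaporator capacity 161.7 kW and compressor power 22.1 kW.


Q_cond = Q_evap + W
Q_cond = 161.7 + 22.1
Q_cond = 183.8 kW

183.8


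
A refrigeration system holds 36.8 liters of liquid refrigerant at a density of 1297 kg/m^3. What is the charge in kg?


Charge = V * rho / 1000
Charge = 36.8 * 1297 / 1000
Charge = 47.73 kg

47.73


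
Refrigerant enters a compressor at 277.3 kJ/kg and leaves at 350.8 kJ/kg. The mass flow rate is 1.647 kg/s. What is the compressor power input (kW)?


dh = 350.8 - 277.3 = 73.5 kJ/kg
W = m_dot * dh = 1.647 * 73.5 = 121.05 kW

121.05


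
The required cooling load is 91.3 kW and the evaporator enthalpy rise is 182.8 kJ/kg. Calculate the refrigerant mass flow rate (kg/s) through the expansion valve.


m_dot = Q / dh
m_dot = 91.3 / 182.8
m_dot = 0.4995 kg/s

0.4995


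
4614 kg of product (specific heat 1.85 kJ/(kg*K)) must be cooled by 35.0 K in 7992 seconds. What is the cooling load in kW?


Q = m * cp * dT / t
Q = 4614 * 1.85 * 35.0 / 7992
Q = 37.382 kW

37.382


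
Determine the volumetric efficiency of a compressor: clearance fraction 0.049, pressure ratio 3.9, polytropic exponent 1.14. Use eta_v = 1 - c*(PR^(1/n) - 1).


PR^(1/n) = 3.9^(1/1.14) = 3.29972484
eta_v = 1 - 0.049 * (3.29972484 - 1)
eta_v = 0.8873

0.8873


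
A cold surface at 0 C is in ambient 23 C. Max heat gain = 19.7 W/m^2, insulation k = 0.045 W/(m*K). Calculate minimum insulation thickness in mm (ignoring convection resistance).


dT = 23 - (0) = 23 K
thickness = k * dT / q_max * 1000
thickness = 0.045 * 23 / 19.7 * 1000
thickness = 52.5 mm

52.5


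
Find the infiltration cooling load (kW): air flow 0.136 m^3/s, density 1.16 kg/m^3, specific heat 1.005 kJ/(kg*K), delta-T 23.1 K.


Q = V_dot * rho * cp * dT
Q = 0.136 * 1.16 * 1.005 * 23.1
Q = 3.662 kW

3.662


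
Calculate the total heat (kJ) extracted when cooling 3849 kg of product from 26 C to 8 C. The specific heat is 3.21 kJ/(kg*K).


dT = 26 - (8) = 18 K
Q = m * cp * dT = 3849 * 3.21 * 18
Q = 222395 kJ

222395


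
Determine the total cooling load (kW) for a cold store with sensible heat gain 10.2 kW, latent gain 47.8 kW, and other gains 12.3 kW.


Q_total = Q_s + Q_l + Q_misc
Q_total = 10.2 + 47.8 + 12.3
Q_total = 70.3 kW

70.3


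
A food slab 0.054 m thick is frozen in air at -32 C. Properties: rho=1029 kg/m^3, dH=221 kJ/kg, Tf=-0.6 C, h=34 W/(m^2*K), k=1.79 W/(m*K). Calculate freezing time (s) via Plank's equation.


dT = -0.6 - (-32) = 31.4 K
term1 = a/(2h) = 0.054/(2*34) = 0.0007941176471
term2 = a^2/(8k) = 0.054^2/(8*1.79) = 0.0002036312849
t = rho*dH*1000/dT * (term1 + term2)
t = 1029*221*1000/31.4 * (0.0007941176471 + 0.0002036312849)
t = 7226 s

7226


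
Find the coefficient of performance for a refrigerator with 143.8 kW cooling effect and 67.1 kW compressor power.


COP = Q_evap / W
COP = 143.8 / 67.1
COP = 2.143

2.143


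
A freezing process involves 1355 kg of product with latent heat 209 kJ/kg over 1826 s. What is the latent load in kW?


Q_lat = m * h_fg / t
Q_lat = 1355 * 209 / 1826
Q_lat = 155.09 kW

155.09


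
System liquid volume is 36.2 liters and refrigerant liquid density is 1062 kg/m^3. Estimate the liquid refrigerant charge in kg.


Charge = V * rho / 1000
Charge = 36.2 * 1062 / 1000
Charge = 38.44 kg

38.44


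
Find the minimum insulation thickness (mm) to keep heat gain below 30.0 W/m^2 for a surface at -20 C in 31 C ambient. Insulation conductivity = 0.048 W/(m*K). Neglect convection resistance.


dT = 31 - (-20) = 51 K
thickness = k * dT / q_max * 1000
thickness = 0.048 * 51 / 30.0 * 1000
thickness = 81.6 mm

81.6


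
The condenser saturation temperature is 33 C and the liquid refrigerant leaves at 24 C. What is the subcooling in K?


Subcooling = T_cond - T_liquid
Subcooling = 33 - 24
Subcooling = 9 K

9


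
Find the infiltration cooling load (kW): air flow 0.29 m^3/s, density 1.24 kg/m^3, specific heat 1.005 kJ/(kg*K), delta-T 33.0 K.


Q = V_dot * rho * cp * dT
Q = 0.29 * 1.24 * 1.005 * 33.0
Q = 11.926 kW

11.926


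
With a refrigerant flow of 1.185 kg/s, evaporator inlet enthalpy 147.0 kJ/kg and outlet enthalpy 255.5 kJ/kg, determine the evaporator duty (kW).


dh = 255.5 - 147.0 = 108.5 kJ/kg
Q_evap = m_dot * dh = 1.185 * 108.5
Q_evap = 128.57 kW

128.57


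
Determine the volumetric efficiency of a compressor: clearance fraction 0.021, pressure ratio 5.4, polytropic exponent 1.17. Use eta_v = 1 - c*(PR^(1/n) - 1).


PR^(1/n) = 5.4^(1/1.17) = 4.22646788
eta_v = 1 - 0.021 * (4.22646788 - 1)
eta_v = 0.9322

0.9322


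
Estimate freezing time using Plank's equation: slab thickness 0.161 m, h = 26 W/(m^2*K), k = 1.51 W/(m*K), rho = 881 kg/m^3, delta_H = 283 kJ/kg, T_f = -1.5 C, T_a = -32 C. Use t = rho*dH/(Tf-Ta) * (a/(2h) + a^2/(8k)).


dT = -1.5 - (-32) = 30.5 K
term1 = a/(2h) = 0.161/(2*26) = 0.003096153846
term2 = a^2/(8k) = 0.161^2/(8*1.51) = 0.002145778146
t = rho*dH*1000/dT * (term1 + term2)
t = 881*283*1000/30.5 * (0.003096153846 + 0.002145778146)
t = 42850 s

42850


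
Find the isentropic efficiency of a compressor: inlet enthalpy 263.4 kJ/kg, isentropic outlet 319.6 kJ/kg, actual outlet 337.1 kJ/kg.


dh_ideal = 319.6 - 263.4 = 56.2 kJ/kg
dh_actual = 337.1 - 263.4 = 73.7 kJ/kg
eta_s = dh_ideal / dh_actual = 56.2 / 73.7
eta_s = 0.7626

0.7626


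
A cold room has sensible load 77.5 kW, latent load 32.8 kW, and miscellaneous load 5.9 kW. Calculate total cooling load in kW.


Q_total = Q_s + Q_l + Q_misc
Q_total = 77.5 + 32.8 + 5.9
Q_total = 116.2 kW

116.2


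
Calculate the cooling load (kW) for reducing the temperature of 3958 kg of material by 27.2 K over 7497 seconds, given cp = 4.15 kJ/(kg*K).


Q = m * cp * dT / t
Q = 3958 * 4.15 * 27.2 / 7497
Q = 59.594 kW

59.594


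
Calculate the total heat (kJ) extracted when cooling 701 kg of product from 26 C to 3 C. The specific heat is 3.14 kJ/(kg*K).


dT = 26 - (3) = 23 K
Q = m * cp * dT = 701 * 3.14 * 23
Q = 50626 kJ

50626


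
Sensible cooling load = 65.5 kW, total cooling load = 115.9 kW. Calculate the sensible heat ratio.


SHR = Q_sensible / Q_total
SHR = 65.5 / 115.9
SHR = 0.565

0.565


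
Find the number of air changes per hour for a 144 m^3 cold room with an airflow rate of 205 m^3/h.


ACH = flow / volume
ACH = 205 / 144
ACH = 1.424

1.424


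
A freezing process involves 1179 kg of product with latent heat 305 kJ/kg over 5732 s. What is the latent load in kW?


Q_lat = m * h_fg / t
Q_lat = 1179 * 305 / 5732
Q_lat = 62.73 kW

62.73


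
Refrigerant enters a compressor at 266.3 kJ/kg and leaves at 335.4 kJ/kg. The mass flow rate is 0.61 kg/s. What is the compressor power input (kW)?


dh = 335.4 - 266.3 = 69.1 kJ/kg
W = m_dot * dh = 0.61 * 69.1 = 42.15 kW

42.15


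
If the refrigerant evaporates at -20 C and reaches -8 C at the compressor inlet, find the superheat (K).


Superheat = T_suction - T_evap
Superheat = -8 - (-20)
Superheat = 12 K

12


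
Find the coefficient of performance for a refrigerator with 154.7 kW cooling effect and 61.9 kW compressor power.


COP = Q_evap / W
COP = 154.7 / 61.9
COP = 2.499

2.499


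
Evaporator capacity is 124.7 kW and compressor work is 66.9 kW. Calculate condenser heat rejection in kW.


Q_cond = Q_evap + W
Q_cond = 124.7 + 66.9
Q_cond = 191.6 kW

191.6


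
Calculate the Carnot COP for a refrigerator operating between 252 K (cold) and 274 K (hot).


dT = 274 - 252 = 22 K
COP_carnot = T_cold / dT = 252 / 22
COP_carnot = 11.455

11.455


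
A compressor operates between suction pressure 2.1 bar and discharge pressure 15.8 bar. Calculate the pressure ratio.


PR = P_high / P_low
PR = 15.8 / 2.1
PR = 7.524

7.524


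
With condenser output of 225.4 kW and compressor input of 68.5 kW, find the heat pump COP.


COP_hp = Q_cond / W
COP_hp = 225.4 / 68.5
COP_hp = 3.291

3.291


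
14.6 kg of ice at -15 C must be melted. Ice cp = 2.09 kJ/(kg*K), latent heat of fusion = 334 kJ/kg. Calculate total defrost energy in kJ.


Sensible heat = cp * dT = 2.09 * 15 = 31.35 kJ/kg
Total per kg = 31.35 + 334 = 365.35 kJ/kg
Q = m * total = 14.6 * 365.35
Q = 5334.1 kJ

5334.1


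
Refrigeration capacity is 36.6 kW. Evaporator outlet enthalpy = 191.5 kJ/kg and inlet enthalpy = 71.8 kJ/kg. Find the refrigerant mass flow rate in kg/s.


dh = 191.5 - 71.8 = 119.7 kJ/kg
m_dot = Q / dh = 36.6 / 119.7 = 0.3058 kg/s

0.3058


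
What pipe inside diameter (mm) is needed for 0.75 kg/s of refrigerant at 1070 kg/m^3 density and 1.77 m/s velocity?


A = m_dot / (rho * v) = 0.75 / (1070 * 1.77) = 0.000396008237 m^2
d = sqrt(4*A/pi) * 1000
d = 22.5 mm

22.5


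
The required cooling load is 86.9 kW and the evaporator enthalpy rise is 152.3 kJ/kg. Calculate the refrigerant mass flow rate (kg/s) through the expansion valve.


m_dot = Q / dh
m_dot = 86.9 / 152.3
m_dot = 0.5706 kg/s

0.5706


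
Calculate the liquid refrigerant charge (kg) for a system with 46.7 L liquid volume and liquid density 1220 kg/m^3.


Charge = V * rho / 1000
Charge = 46.7 * 1220 / 1000
Charge = 56.97 kg

56.97


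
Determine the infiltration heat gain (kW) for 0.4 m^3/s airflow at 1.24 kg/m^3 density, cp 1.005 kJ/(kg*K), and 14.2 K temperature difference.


Q = V_dot * rho * cp * dT
Q = 0.4 * 1.24 * 1.005 * 14.2
Q = 7.078 kW

7.078


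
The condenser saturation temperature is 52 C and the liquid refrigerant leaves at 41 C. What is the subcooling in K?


Subcooling = T_cond - T_liquid
Subcooling = 52 - 41
Subcooling = 11 K

11


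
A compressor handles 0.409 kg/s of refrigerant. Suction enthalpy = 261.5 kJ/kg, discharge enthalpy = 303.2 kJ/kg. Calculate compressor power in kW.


dh = 303.2 - 261.5 = 41.7 kJ/kg
W = m_dot * dh = 0.409 * 41.7 = 17.06 kW

17.06


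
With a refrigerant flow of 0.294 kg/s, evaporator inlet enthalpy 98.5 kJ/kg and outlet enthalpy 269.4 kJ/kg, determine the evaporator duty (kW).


dh = 269.4 - 98.5 = 170.9 kJ/kg
Q_evap = m_dot * dh = 0.294 * 170.9
Q_evap = 50.24 kW

50.24


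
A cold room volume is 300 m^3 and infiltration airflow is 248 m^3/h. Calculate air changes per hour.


ACH = flow / volume
ACH = 248 / 300
ACH = 0.827

0.827


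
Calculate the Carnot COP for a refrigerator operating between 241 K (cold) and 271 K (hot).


dT = 271 - 241 = 30 K
COP_carnot = T_cold / dT = 241 / 30
COP_carnot = 8.033

8.033


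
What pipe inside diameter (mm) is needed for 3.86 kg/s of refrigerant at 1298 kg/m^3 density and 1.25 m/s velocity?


A = m_dot / (rho * v) = 3.86 / (1298 * 1.25) = 0.002379044684 m^2
d = sqrt(4*A/pi) * 1000
d = 55.0 mm

55.0


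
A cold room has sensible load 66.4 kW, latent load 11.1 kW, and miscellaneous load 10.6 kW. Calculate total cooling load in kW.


Q_total = Q_s + Q_l + Q_misc
Q_total = 66.4 + 11.1 + 10.6
Q_total = 88.1 kW

88.1


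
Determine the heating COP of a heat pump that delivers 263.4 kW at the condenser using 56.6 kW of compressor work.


COP_hp = Q_cond / W
COP_hp = 263.4 / 56.6
COP_hp = 4.654

4.654


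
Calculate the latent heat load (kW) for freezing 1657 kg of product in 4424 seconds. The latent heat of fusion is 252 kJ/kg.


Q_lat = m * h_fg / t
Q_lat = 1657 * 252 / 4424
Q_lat = 94.39 kW

94.39


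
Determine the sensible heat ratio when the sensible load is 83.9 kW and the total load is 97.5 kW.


SHR = Q_sensible / Q_total
SHR = 83.9 / 97.5
SHR = 0.861

0.861


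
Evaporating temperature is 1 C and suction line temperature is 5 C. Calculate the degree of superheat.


Superheat = T_suction - T_evap
Superheat = 5 - (1)
Superheat = 4 K

4


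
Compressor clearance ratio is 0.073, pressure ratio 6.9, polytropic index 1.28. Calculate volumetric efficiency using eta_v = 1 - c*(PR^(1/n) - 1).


PR^(1/n) = 6.9^(1/1.28) = 4.52221131
eta_v = 1 - 0.073 * (4.52221131 - 1)
eta_v = 0.7429

0.7429


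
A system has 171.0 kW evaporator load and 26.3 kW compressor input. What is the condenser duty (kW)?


Q_cond = Q_evap + W
Q_cond = 171.0 + 26.3
Q_cond = 197.3 kW

197.3


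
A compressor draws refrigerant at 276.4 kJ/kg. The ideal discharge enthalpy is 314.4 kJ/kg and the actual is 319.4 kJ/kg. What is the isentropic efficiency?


dh_ideal = 314.4 - 276.4 = 38.0 kJ/kg
dh_actual = 319.4 - 276.4 = 43.0 kJ/kg
eta_s = dh_ideal / dh_actual = 38.0 / 43.0
eta_s = 0.8837

0.8837


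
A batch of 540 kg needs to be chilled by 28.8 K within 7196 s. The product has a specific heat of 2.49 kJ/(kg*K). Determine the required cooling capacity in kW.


Q = m * cp * dT / t
Q = 540 * 2.49 * 28.8 / 7196
Q = 5.381 kW

5.381


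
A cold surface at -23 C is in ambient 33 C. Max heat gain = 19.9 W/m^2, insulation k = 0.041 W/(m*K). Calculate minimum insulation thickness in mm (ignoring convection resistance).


dT = 33 - (-23) = 56 K
thickness = k * dT / q_max * 1000
thickness = 0.041 * 56 / 19.9 * 1000
thickness = 115.4 mm

115.4


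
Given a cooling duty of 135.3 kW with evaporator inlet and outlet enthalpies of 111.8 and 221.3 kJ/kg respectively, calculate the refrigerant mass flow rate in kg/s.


dh = 221.3 - 111.8 = 109.5 kJ/kg
m_dot = Q / dh = 135.3 / 109.5 = 1.2356 kg/s

1.2356
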